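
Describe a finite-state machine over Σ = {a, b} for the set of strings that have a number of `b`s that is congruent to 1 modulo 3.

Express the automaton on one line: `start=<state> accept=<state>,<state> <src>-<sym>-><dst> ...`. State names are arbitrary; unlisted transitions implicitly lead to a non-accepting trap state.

Keep the running count of `b`s modulo 3: each `b` advances along the cycle s0 → s1 → s2 → s0 while other symbols loop. Accept at s1.
A 3-state machine:
        a   b  
>  s0   s0  s1 
 * s1   s1  s2 
   s2   s2  s0 
(> = start, * = accepting)

start=s0 accept=s1 s0-a->s0 s0-b->s1 s1-a->s1 s1-b->s2 s2-a->s2 s2-b->s0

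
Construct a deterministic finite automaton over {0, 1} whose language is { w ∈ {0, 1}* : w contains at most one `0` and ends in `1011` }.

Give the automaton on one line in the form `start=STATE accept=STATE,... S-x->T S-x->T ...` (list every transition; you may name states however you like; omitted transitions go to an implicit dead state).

start=q0 accept=q5 q0-0->q1 q0-1->q2 q1-0->q1 q1-1->q1 q2-0->q3 q2-1->q2 q3-0->q1 q3-1->q4 q4-0->q1 q4-1->q5 q5-0->q1 q5-1->q1

Run two small machines in parallel and take their product. The first has 3 states tracking the count of `0`s, saturating at 2; the second has 5 states tracking how much of the suffix `1011` has currently been matched. A product state is a pair (one from each), accepting exactly when both do. Equivalent product states are then merged.
A 6-state machine:
        0   1  
>  q0   q1  q2 
   q1   q1  q1 
   q2   q3  q2 
   q3   q1  q4 
   q4   q1  q5 
 * q5   q1  q1 
(> = start, * = accepting)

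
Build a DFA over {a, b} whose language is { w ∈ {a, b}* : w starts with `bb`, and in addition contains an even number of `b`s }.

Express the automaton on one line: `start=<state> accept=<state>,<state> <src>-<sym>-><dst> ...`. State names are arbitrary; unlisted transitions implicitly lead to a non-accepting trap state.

start=q0 accept=q3 q0-a->q1 q0-b->q2 q1-a->q1 q1-b->q1 q2-a->q1 q2-b->q3 q3-a->q3 q3-b->q4 q4-a->q4 q4-b->q3

Run two small machines in parallel and take their product. The first has 4 states tracking whether the input so far still matches the prefix `bb`; the second has 2 states tracking the count of `b`s modulo 2. A product state is a pair (one from each), accepting exactly when both do. After merging equivalent states the machine shrinks.
        a   b  
>  q0   q1  q2 
   q1   q1  q1 
   q2   q1  q3 
 * q3   q3  q4 
   q4   q4  q3 
(> = start, * = accepting)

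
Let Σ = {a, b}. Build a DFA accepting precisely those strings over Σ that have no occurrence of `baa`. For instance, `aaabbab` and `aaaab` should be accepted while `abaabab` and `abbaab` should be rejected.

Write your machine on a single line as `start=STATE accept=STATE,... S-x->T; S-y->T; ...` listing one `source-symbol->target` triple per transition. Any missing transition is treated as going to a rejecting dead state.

start=q0; accept=q0,q1,q2; q0-a->q0; q0-b->q1; q1-a->q2; q1-b->q1; q2-a->q3; q2-b->q1; q3-a->q3; q3-b->q3

Track partial matches of the forbidden pattern `baa`. State q3 is a dead state reached once `baa` has occurred; every other state accepts. q0 means no part of `baa` is currently matched.
A 4-state machine:
        a   b  
>* q0   q0  q1 
 * q1   q2  q1 
 * q2   q3  q1 
   q3   q3  q3 
(> = start, * = accepting)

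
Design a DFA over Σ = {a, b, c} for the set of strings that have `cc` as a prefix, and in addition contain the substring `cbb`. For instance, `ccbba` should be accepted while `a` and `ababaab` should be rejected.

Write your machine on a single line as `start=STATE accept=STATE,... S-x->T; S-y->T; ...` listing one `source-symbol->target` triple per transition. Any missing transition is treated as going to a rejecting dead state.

Build one automaton per condition and run them in lockstep. One (4 states) tracks whether the input so far still matches the prefix `cc`; the other (4 states) tracks whether and how much of `cbb` has been seen. Each combined state is a pair, one component from each; accept when both components accept. After merging equivalent states the machine shrinks.
A 7-state machine:
        a   b   c  
>  s0   s1  s1  s2 
   s1   s1  s1  s1 
   s2   s1  s1  s3 
   s3   s4  s5  s3 
   s4   s4  s4  s3 
   s5   s4  s6  s3 
 * s6   s6  s6  s6 
(> = start, * = accepting)

start=s0; accept=s6; s0-a->s1; s0-b->s1; s0-c->s2; s1-a->s1; s1-b->s1; s1-c->s1; s2-a->s1; s2-b->s1; s2-c->s3; s3-a->s4; s3-b->s5; s3-c->s3; s4-a->s4; s4-b->s4; s4-c->s3; s5-a->s4; s5-b->s6; s5-c->s3; s6-a->s6; s6-b->s6; s6-c->s6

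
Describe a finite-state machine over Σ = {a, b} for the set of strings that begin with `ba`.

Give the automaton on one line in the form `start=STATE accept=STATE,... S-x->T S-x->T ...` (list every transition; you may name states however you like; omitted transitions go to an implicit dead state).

Check the first 2 symbols one by one: q0 through q1 record how many have matched `ba` so far; any wrong symbol goes to the dead state q3. After all 2 match we enter the accepting sink q2.
4 states suffice.
        a   b  
>  q0   q3  q1 
   q1   q2  q3 
 * q2   q2  q2 
   q3   q3  q3 
(> = start, * = accepting)

start=q0 accept=q2 q0-a->q3 q0-b->q1 q1-a->q2 q1-b->q3 q2-a->q2 q2-b->q2 q3-a->q3 q3-b->q3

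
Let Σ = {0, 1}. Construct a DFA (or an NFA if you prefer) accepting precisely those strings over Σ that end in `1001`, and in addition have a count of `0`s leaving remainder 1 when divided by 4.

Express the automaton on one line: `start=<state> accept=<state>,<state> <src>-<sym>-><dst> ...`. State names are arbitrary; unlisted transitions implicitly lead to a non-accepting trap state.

Run two small machines in parallel and take their product. One (5 states) tracks how much of the suffix `1001` has currently been matched; the other (4 states) tracks the count of `0`s modulo 4. Each combined state is a pair, one component from each; accept when both components accept. Minimizing collapses redundant product states.
8 states suffice.
        0   1  
>  S0   S1  S0 
   S1   S2  S1 
   S2   S3  S2 
   S3   S0  S4 
   S4   S5  S4 
   S5   S6  S0 
   S6   S2  S7 
 * S7   S2  S1 
(> = start, * = accepting)

start=S0 accept=S7 S0-0->S1 S0-1->S0 S1-0->S2 S1-1->S1 S2-0->S3 S2-1->S2 S3-0->S0 S3-1->S4 S4-0->S5 S4-1->S4 S5-0->S6 S5-1->S0 S6-0->S2 S6-1->S7 S7-0->S2 S7-1->S1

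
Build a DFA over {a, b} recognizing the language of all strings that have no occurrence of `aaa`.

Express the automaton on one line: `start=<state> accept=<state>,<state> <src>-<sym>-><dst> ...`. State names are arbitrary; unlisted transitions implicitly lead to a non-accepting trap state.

start=S0 accept=S0,S1,S2 S0-a->S1 S0-b->S0 S1-a->S2 S1-b->S0 S2-a->S3 S2-b->S0 S3-a->S3 S3-b->S3

This is the complement of 'contains `aaa`'. Use the same substring-matching states — S0 through S3 holding how much of `aaa` has just been matched — but flip the accepting set: everything except the trap S3 accepts.
        a   b  
>* S0   S1  S0 
 * S1   S2  S0 
 * S2   S3  S0 
   S3   S3  S3 
(> = start, * = accepting)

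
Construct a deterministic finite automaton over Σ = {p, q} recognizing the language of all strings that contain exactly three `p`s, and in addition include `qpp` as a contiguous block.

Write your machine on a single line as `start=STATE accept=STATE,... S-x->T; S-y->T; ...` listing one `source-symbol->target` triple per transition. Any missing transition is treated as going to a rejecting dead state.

Handle the two conditions separately and then intersect. One (5 states) tracks the count of `p`s, saturating at 4; the other (4 states) tracks whether and how much of `qpp` has been seen. Each combined state is a pair, one component from each; accept when both components accept.
With 17 states:
          p    q  
>  S0     S1   S2 
   S1     S3   S4 
   S2     S5   S2 
   S3     S6   S7 
   S4     S8   S4 
   S5     S9   S4 
   S6    S10  S11 
   S7    S12   S7 
   S8    S13   S7 
   S9    S13   S9 
   S10   S10  S14 
   S11   S15  S11 
   S12   S16  S11 
 * S13   S16  S13 
   S14   S15  S14 
   S15   S16  S14 
   S16   S16  S16 
(> = start, * = accepting)

start=S0; accept=S13; S0-p->S1; S0-q->S2; S1-p->S3; S1-q->S4; S2-p->S5; S2-q->S2; S3-p->S6; S3-q->S7; S4-p->S8; S4-q->S4; S5-p->S9; S5-q->S4; S6-p->S10; S6-q->S11; S7-p->S12; S7-q->S7; S8-p->S13; S8-q->S7; S9-p->S13; S9-q->S9; S10-p->S10; S10-q->S14; S11-p->S15; S11-q->S11; S12-p->S16; S12-q->S11; S13-p->S16; S13-q->S13; S14-p->S15; S14-q->S14; S15-p->S16; S15-q->S14; S16-p->S16; S16-q->S16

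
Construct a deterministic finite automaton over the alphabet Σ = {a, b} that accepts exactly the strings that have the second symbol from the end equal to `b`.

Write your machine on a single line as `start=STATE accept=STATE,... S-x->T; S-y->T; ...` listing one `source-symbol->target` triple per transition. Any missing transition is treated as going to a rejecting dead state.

start=q0; accept=q5,q6; q0-a->q1; q0-b->q2; q1-a->q3; q1-b->q4; q2-a->q5; q2-b->q6; q3-a->q3; q3-b->q4; q4-a->q5; q4-b->q6; q5-a->q3; q5-b->q4; q6-a->q5; q6-b->q6

A DFA must remember the last 2 symbols (since which symbol is second-to-last isn't known until the input ends). Use one state per possible window of the last ≤2 symbols; accept from those whose window starts with `b`.
With 7 states:
        a   b  
>  q0   q1  q2 
   q1   q3  q4 
   q2   q5  q6 
   q3   q3  q4 
   q4   q5  q6 
 * q5   q3  q4 
 * q6   q5  q6 
(> = start, * = accepting)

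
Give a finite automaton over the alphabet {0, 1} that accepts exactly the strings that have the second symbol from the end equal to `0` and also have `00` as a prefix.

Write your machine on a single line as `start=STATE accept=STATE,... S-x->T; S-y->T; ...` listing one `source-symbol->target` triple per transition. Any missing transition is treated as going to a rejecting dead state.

Build one automaton per condition and run them in lockstep. The first has 7 states tracking the last 2 symbols read; the second has 4 states tracking whether the input so far still matches the prefix `00`. A product state is a pair (one from each), accepting exactly when both do. Minimizing collapses redundant product states.
        0   1  
>  s0   s1  s2 
   s1   s3  s2 
   s2   s2  s2 
 * s3   s3  s4 
 * s4   s5  s6 
   s5   s3  s4 
   s6   s5  s6 
(> = start, * = accepting)

start=s0; accept=s3,s4; s0-0->s1; s0-1->s2; s1-0->s3; s1-1->s2; s2-0->s2; s2-1->s2; s3-0->s3; s3-1->s4; s4-0->s5; s4-1->s6; s5-0->s3; s5-1->s4; s6-0->s5; s6-1->s6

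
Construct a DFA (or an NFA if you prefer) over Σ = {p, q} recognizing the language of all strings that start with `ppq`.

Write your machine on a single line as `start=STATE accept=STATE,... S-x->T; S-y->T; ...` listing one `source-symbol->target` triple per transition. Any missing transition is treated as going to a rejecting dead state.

start=s0; accept=s3; s0-p->s1; s0-q->s4; s1-p->s2; s1-q->s4; s2-p->s4; s2-q->s3; s3-p->s3; s3-q->s3; s4-p->s4; s4-q->s4

Walk along `ppq` while the input agrees: from s0 take `p` to s1, and so on. Any deviation drops to the rejecting sink s4. Once s3 is reached the prefix is confirmed and every continuation is accepted.
With 5 states:
        p   q  
>  s0   s1  s4 
   s1   s2  s4 
   s2   s4  s3 
 * s3   s3  s3 
   s4   s4  s4 
(> = start, * = accepting)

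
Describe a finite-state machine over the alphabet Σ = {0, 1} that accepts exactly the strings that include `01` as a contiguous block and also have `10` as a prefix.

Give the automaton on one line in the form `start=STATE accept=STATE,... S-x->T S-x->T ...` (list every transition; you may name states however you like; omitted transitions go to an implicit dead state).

Build one automaton per condition and run them in lockstep. One (3 states) tracks whether and how much of `01` has been seen; the other (4 states) tracks whether the input so far still matches the prefix `10`. Each combined state is a pair, one component from each; accept when both components accept.
7 states suffice.
       0  1 
>  A   B  C 
   B   B  D 
   C   E  F 
   D   D  D 
   E   E  G 
   F   B  F 
 * G   G  G 
(> = start, * = accepting)

start=A accept=G A-0->B A-1->C B-0->B B-1->D C-0->E C-1->F D-0->D D-1->D E-0->E E-1->G F-0->B F-1->F G-0->G G-1->G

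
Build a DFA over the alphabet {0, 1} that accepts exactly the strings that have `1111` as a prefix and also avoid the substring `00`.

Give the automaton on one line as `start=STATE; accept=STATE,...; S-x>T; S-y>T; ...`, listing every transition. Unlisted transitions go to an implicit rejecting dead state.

start=q0; accept=q7,q8; q0-0>q1; q0-1>q2; q1-0>q3; q1-1>q4; q2-0>q1; q2-1>q5; q3-0>q3; q3-1>q3; q4-0>q1; q4-1>q4; q5-0>q1; q5-1>q6; q6-0>q1; q6-1>q7; q7-0>q8; q7-1>q7; q8-0>q9; q8-1>q7; q9-0>q9; q9-1>q9

Handle the two conditions separately and then intersect. The first has 6 states tracking whether the input so far still matches the prefix `1111`; the second has 3 states tracking partial matches of the forbidden pattern `00`. A product state is a pair (one from each), accepting exactly when both do.
A 10-state machine:
        0   1  
>  q0   q1  q2 
   q1   q3  q4 
   q2   q1  q5 
   q3   q3  q3 
   q4   q1  q4 
   q5   q1  q6 
   q6   q1  q7 
 * q7   q8  q7 
 * q8   q9  q7 
   q9   q9  q9 
(> = start, * = accepting)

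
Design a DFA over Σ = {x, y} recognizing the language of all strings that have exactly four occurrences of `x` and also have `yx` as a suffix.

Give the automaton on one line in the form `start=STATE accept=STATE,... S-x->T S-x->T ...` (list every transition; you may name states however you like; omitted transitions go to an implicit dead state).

start=S0 accept=S6 S0-x->S1 S0-y->S0 S1-x->S2 S1-y->S1 S2-x->S3 S2-y->S2 S3-x->S4 S3-y->S5 S4-x->S4 S4-y->S4 S5-x->S6 S5-y->S5 S6-x->S4 S6-y->S4

Run two small machines in parallel and take their product. One (6 states) tracks the count of `x`s, saturating at 5; the other (3 states) tracks how much of the suffix `yx` has currently been matched. Each combined state is a pair, one component from each; accept when both components accept. After merging equivalent states the machine shrinks.
7 states suffice.
        x   y  
>  S0   S1  S0 
   S1   S2  S1 
   S2   S3  S2 
   S3   S4  S5 
   S4   S4  S4 
   S5   S6  S5 
 * S6   S4  S4 
(> = start, * = accepting)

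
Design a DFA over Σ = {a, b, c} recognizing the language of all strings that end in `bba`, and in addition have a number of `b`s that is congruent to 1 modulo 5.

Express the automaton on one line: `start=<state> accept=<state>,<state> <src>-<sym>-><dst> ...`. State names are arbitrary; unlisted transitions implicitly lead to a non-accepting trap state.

start=q0 accept=q7 q0-a->q0 q0-b->q1 q0-c->q0 q1-a->q1 q1-b->q2 q1-c->q1 q2-a->q2 q2-b->q3 q2-c->q2 q3-a->q3 q3-b->q4 q3-c->q3 q4-a->q4 q4-b->q5 q4-c->q4 q5-a->q0 q5-b->q6 q5-c->q0 q6-a->q7 q6-b->q2 q6-c->q1 q7-a->q1 q7-b->q2 q7-c->q1

Build one automaton per condition and run them in lockstep. The first has 4 states tracking how much of the suffix `bba` has currently been matched; the second has 5 states tracking the count of `b`s modulo 5. A product state is a pair (one from each), accepting exactly when both do. Minimizing collapses redundant product states.
8 states suffice.
        a   b   c  
>  q0   q0  q1  q0 
   q1   q1  q2  q1 
   q2   q2  q3  q2 
   q3   q3  q4  q3 
   q4   q4  q5  q4 
   q5   q0  q6  q0 
   q6   q7  q2  q1 
 * q7   q1  q2  q1 
(> = start, * = accepting)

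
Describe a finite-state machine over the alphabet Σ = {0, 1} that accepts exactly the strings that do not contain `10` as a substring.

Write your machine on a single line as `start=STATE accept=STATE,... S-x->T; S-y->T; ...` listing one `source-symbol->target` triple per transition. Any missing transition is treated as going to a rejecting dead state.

start=q0; accept=q0,q1; q0-0->q0; q0-1->q1; q1-0->q2; q1-1->q1; q2-0->q2; q2-1->q2

Track partial matches of the forbidden pattern `10`. State q2 is a dead state reached once `10` has occurred; every other state accepts. q0 means no part of `10` is currently matched.
With 3 states:
        0   1  
>* q0   q0  q1 
 * q1   q2  q1 
   q2   q2  q2 
(> = start, * = accepting)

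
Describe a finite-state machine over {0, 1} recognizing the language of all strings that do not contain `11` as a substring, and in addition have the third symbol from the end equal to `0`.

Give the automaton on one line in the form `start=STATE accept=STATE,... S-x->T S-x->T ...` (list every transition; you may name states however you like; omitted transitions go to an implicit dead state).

start=s0 accept=s7,s8,s9 s0-0->s1 s0-1->s2 s1-0->s3 s1-1->s4 s2-0->s5 s2-1->s6 s3-0->s7 s3-1->s8 s4-0->s9 s4-1->s10 s5-0->s11 s5-1->s12 s6-0->s13 s6-1->s14 s7-0->s7 s7-1->s8 s8-0->s9 s8-1->s10 s9-0->s11 s9-1->s12 s10-0->s13 s10-1->s14 s11-0->s7 s11-1->s8 s12-0->s9 s12-1->s10 s13-0->s15 s13-1->s16 s14-0->s13 s14-1->s14 s15-0->s17 s15-1->s18 s16-0->s19 s16-1->s10 s17-0->s17 s17-1->s18 s18-0->s19 s18-1->s10 s19-0->s15 s19-1->s16

Handle the two conditions separately and then intersect. One (3 states) tracks partial matches of the forbidden pattern `11`; the other (15 states) tracks the last 3 symbols read. Each combined state is a pair, one component from each; accept when both components accept.
A 20-state machine:
          0    1  
>  s0     s1   s2 
   s1     s3   s4 
   s2     s5   s6 
   s3     s7   s8 
   s4     s9  s10 
   s5    s11  s12 
   s6    s13  s14 
 * s7     s7   s8 
 * s8     s9  s10 
 * s9    s11  s12 
   s10   s13  s14 
   s11    s7   s8 
   s12    s9  s10 
   s13   s15  s16 
   s14   s13  s14 
   s15   s17  s18 
   s16   s19  s10 
   s17   s17  s18 
   s18   s19  s10 
   s19   s15  s16 
(> = start, * = accepting)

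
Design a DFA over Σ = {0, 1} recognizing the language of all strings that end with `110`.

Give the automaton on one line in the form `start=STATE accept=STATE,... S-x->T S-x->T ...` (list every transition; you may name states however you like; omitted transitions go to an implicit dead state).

Let each state record the length of the longest suffix of the input read so far that is also a prefix of `110`. q1 means the last symbol is `1`; q2 means the last 2 symbols are `11`; q3 means the last 3 symbols are `110`. Accept only at q3, where the string currently ends in `110`.
4 states suffice.
        0   1  
>  q0   q0  q1 
   q1   q0  q2 
   q2   q3  q2 
 * q3   q0  q1 
(> = start, * = accepting)

start=q0 accept=q3 q0-0->q0 q0-1->q1 q1-0->q0 q1-1->q2 q2-0->q3 q2-1->q2 q3-0->q0 q3-1->q1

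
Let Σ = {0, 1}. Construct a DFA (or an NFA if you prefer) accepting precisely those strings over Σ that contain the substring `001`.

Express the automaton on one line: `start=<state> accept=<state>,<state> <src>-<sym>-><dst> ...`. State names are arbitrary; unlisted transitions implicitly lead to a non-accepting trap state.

start=q0 accept=q3 q0-0->q1 q0-1->q0 q1-0->q2 q1-1->q0 q2-0->q2 q2-1->q3 q3-0->q3 q3-1->q3

Track how much of `001` has been matched so far: state q0 is no progress, q3 is the absorbing accept state reached once `001` has occurred. Intermediate states record partial matches; on a mismatch, fall back to the longest reusable overlap.
        0   1  
>  q0   q1  q0 
   q1   q2  q0 
   q2   q2  q3 
 * q3   q3  q3 
(> = start, * = accepting)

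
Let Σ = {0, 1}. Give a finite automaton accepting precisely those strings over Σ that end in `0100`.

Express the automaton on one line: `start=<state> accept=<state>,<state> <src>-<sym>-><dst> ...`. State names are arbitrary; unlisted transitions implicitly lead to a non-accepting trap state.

start=S0 accept=S4 S0-0->S1 S0-1->S0 S1-0->S1 S1-1->S2 S2-0->S3 S2-1->S0 S3-0->S4 S3-1->S2 S4-0->S1 S4-1->S2

Let each state record the length of the longest suffix of the input read so far that is also a prefix of `0100`. S1 means the last symbol is `0`; S2 means the last 2 symbols are `01`; S3 means the last 3 symbols are `010`; S4 means the last 4 symbols are `0100`. Accept only at S4, where the string currently ends in `0100`.
5 states suffice.
        0   1  
>  S0   S1  S0 
   S1   S1  S2 
   S2   S3  S0 
   S3   S4  S2 
 * S4   S1  S2 
(> = start, * = accepting)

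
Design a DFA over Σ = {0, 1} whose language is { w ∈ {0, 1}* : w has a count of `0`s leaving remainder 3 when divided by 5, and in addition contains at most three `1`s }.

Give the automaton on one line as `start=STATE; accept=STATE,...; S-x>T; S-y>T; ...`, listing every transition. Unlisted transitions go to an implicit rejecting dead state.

start=A; accept=G,L,Q,T; A-0>B; A-1>C; B-0>D; B-1>E; C-0>E; C-1>F; D-0>G; D-1>H; E-0>H; E-1>I; F-0>I; F-1>J; G-0>K; G-1>L; H-0>L; H-1>M; I-0>M; I-1>N; J-0>N; J-1>O; K-0>A; K-1>P; L-0>P; L-1>Q; M-0>Q; M-1>R; N-0>R; N-1>O; O-0>O; O-1>O; P-0>C; P-1>S; Q-0>S; Q-1>T; R-0>T; R-1>O; S-0>F; S-1>U; T-0>U; T-1>O; U-0>J; U-1>O

Build one automaton per condition and run them in lockstep. One (5 states) tracks the count of `0`s modulo 5; the other (5 states) tracks the count of `1`s, saturating at 4. Each combined state is a pair, one component from each; accept when both components accept. Minimizing collapses redundant product states.
21 states suffice.
       0  1 
>  A   B  C 
   B   D  E 
   C   E  F 
   D   G  H 
   E   H  I 
   F   I  J 
 * G   K  L 
   H   L  M 
   I   M  N 
   J   N  O 
   K   A  P 
 * L   P  Q 
   M   Q  R 
   N   R  O 
   O   O  O 
   P   C  S 
 * Q   S  T 
   R   T  O 
   S   F  U 
 * T   U  O 
   U   J  O 
(> = start, * = accepting)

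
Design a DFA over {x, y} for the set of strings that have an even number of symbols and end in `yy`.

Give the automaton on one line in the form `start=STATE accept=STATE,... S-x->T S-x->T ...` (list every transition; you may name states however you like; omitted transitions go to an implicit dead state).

start=q0 accept=q3 q0-x->q1 q0-y->q2 q1-x->q0 q1-y->q0 q2-x->q0 q2-y->q3 q3-x->q1 q3-y->q2

Handle the two conditions separately and then intersect. One (2 states) tracks the input length modulo 2; the other (3 states) tracks how much of the suffix `yy` has currently been matched. Each combined state is a pair, one component from each; accept when both components accept. After merging equivalent states the machine shrinks.
With 4 states:
        x   y  
>  q0   q1  q2 
   q1   q0  q0 
   q2   q0  q3 
 * q3   q1  q2 
(> = start, * = accepting)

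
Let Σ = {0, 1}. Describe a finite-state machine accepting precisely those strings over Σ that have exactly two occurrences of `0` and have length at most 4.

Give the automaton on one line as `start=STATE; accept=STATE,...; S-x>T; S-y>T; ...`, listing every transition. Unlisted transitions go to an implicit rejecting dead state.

Handle the two conditions separately and then intersect. One (4 states) tracks the count of `0`s, saturating at 3; the other (6 states) tracks the input length, saturating at 5. Each combined state is a pair, one component from each; accept when both components accept.
18 states suffice.
          0    1  
>  q0     q1   q2 
   q1     q3   q4 
   q2     q4   q5 
 * q3     q6   q7 
   q4     q7   q8 
   q5     q8   q9 
   q6    q10  q10 
 * q7    q10  q11 
   q8    q11  q12 
   q9    q12  q13 
   q10   q14  q14 
 * q11   q14  q15 
   q12   q15  q16 
   q13   q16  q17 
   q14   q14  q14 
   q15   q14  q15 
   q16   q15  q16 
   q17   q16  q17 
(> = start, * = accepting)

start=q0; accept=q3,q7,q11; q0-0>q1; q0-1>q2; q1-0>q3; q1-1>q4; q2-0>q4; q2-1>q5; q3-0>q6; q3-1>q7; q4-0>q7; q4-1>q8; q5-0>q8; q5-1>q9; q6-0>q10; q6-1>q10; q7-0>q10; q7-1>q11; q8-0>q11; q8-1>q12; q9-0>q12; q9-1>q13; q10-0>q14; q10-1>q14; q11-0>q14; q11-1>q15; q12-0>q15; q12-1>q16; q13-0>q16; q13-1>q17; q14-0>q14; q14-1>q14; q15-0>q14; q15-1>q15; q16-0>q15; q16-1>q16; q17-0>q16; q17-1>q17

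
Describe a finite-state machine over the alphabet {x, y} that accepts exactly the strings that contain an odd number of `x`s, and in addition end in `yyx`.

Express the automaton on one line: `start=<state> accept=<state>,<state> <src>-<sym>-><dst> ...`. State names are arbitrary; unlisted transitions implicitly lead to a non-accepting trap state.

start=A accept=E A-x->B A-y->C B-x->A B-y->B C-x->B C-y->D D-x->E D-y->D E-x->A E-y->B

Build one automaton per condition and run them in lockstep. The first has 2 states tracking the count of `x`s modulo 2; the second has 4 states tracking how much of the suffix `yyx` has currently been matched. A product state is a pair (one from each), accepting exactly when both do. Minimizing collapses redundant product states.
       x  y 
>  A   B  C 
   B   A  B 
   C   B  D 
   D   E  D 
 * E   A  B 
(> = start, * = accepting)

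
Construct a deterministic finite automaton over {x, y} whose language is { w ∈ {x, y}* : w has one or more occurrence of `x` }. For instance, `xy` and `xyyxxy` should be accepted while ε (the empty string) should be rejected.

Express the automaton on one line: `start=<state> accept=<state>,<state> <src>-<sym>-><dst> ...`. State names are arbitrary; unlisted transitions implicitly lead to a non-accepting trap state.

Count `x`s, saturating at 2: state s0 means no `x` yet, s1 means one `x` seen, s2 means more than one. Each `x` increments (capped at s2); other symbols loop. Accept from {s1, s2}.
3 states suffice.
        x   y  
>  s0   s1  s0 
 * s1   s2  s1 
 * s2   s2  s2 
(> = start, * = accepting)

start=s0 accept=s1,s2 s0-x->s1 s0-y->s0 s1-x->s2 s1-y->s1 s2-x->s2 s2-y->s2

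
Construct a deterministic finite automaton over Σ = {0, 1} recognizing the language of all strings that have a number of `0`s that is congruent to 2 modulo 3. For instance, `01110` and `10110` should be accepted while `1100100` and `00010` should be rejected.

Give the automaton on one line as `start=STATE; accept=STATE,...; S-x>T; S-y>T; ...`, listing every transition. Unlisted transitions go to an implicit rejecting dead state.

start=A; accept=C; A-0>B; A-1>A; B-0>C; B-1>B; C-0>A; C-1>C

The only thing that matters is how many `0`s have appeared, reduced mod 3. Use one state per residue: A for 0, …, C for 2. Reading `0` moves to the next residue; anything else stays put. C is accepting.
3 states suffice.
       0  1 
>  A   B  A 
   B   C  B 
 * C   A  C 
(> = start, * = accepting)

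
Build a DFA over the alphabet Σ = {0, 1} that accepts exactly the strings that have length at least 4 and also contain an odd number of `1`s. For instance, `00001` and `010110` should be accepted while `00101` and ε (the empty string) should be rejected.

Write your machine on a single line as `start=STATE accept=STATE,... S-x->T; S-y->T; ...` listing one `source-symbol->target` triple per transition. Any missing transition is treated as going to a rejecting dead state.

start=q0; accept=q8,q10; q0-0->q1; q0-1->q2; q1-0->q3; q1-1->q4; q2-0->q4; q2-1->q3; q3-0->q5; q3-1->q6; q4-0->q6; q4-1->q5; q5-0->q7; q5-1->q8; q6-0->q8; q6-1->q7; q7-0->q9; q7-1->q10; q8-0->q10; q8-1->q9; q9-0->q9; q9-1->q10; q10-0->q10; q10-1->q9

Handle the two conditions separately and then intersect. One (6 states) tracks the input length, saturating at 5; the other (2 states) tracks the count of `1`s modulo 2. Each combined state is a pair, one component from each; accept when both components accept.
With 11 states:
          0    1  
>  q0     q1   q2 
   q1     q3   q4 
   q2     q4   q3 
   q3     q5   q6 
   q4     q6   q5 
   q5     q7   q8 
   q6     q8   q7 
   q7     q9  q10 
 * q8    q10   q9 
   q9     q9  q10 
 * q10   q10   q9 
(> = start, * = accepting)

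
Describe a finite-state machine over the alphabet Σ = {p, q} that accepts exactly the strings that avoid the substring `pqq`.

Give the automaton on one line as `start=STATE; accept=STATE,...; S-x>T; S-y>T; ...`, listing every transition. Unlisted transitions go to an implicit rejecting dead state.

Track partial matches of the forbidden pattern `pqq`. State D is a dead state reached once `pqq` has occurred; every other state accepts. A means no part of `pqq` is currently matched.
With 4 states:
       p  q 
>* A   B  A 
 * B   B  C 
 * C   B  D 
   D   D  D 
(> = start, * = accepting)

start=A; accept=A,B,C; A-p>B; A-q>A; B-p>B; B-q>C; C-p>B; C-q>D; D-p>D; D-q>D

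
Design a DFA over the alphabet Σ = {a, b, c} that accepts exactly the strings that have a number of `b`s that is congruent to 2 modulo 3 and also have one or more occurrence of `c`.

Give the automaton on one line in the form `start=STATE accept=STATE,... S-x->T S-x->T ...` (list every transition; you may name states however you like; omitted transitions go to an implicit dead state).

Handle the two conditions separately and then intersect. One (3 states) tracks the count of `b`s modulo 3; the other (3 states) tracks the count of `c`s, saturating at 2. Each combined state is a pair, one component from each; accept when both components accept.
9 states suffice.
        a   b   c  
>  s0   s0  s1  s2 
   s1   s1  s3  s4 
   s2   s2  s4  s5 
   s3   s3  s0  s6 
   s4   s4  s6  s7 
   s5   s5  s7  s5 
 * s6   s6  s2  s8 
   s7   s7  s8  s7 
 * s8   s8  s5  s8 
(> = start, * = accepting)

start=s0 accept=s6,s8 s0-a->s0 s0-b->s1 s0-c->s2 s1-a->s1 s1-b->s3 s1-c->s4 s2-a->s2 s2-b->s4 s2-c->s5 s3-a->s3 s3-b->s0 s3-c->s6 s4-a->s4 s4-b->s6 s4-c->s7 s5-a->s5 s5-b->s7 s5-c->s5 s6-a->s6 s6-b->s2 s6-c->s8 s7-a->s7 s7-b->s8 s7-c->s7 s8-a->s8 s8-b->s5 s8-c->s8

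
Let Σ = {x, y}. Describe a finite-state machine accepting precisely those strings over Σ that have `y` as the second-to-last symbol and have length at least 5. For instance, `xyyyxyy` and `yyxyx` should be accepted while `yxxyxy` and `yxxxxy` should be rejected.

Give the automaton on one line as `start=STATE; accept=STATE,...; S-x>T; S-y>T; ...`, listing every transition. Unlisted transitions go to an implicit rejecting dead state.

Build one automaton per condition and run them in lockstep. The first has 7 states tracking the last 2 symbols read; the second has 7 states tracking the input length, saturating at 6. A product state is a pair (one from each), accepting exactly when both do. Minimizing collapses redundant product states.
7 states suffice.
        x   y  
>  q0   q1  q1 
   q1   q2  q2 
   q2   q3  q3 
   q3   q3  q4 
   q4   q5  q6 
 * q5   q3  q4 
 * q6   q5  q6 
(> = start, * = accepting)

start=q0; accept=q5,q6; q0-x>q1; q0-y>q1; q1-x>q2; q1-y>q2; q2-x>q3; q2-y>q3; q3-x>q3; q3-y>q4; q4-x>q5; q4-y>q6; q5-x>q3; q5-y>q4; q6-x>q5; q6-y>q6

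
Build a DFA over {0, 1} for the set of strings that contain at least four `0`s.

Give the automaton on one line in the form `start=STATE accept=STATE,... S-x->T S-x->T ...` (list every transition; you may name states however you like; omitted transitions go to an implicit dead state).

start=A accept=E,F A-0->B A-1->A B-0->C B-1->B C-0->D C-1->C D-0->E D-1->D E-0->F E-1->E F-0->F F-1->F

Count `0`s, saturating at 5: states A through E mean 0 through 4 `0`s seen; F means more than 4. Each `0` increments (capped at F); other symbols loop. Accept from {E, F}.
With 6 states:
       0  1 
>  A   B  A 
   B   C  B 
   C   D  C 
   D   E  D 
 * E   F  E 
 * F   F  F 
(> = start, * = accepting)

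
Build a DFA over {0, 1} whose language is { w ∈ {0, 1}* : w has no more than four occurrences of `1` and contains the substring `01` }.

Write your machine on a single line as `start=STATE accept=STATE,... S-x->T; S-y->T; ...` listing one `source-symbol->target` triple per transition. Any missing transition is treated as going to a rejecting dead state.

Handle the two conditions separately and then intersect. One (6 states) tracks the count of `1`s, saturating at 5; the other (3 states) tracks whether and how much of `01` has been seen. Each combined state is a pair, one component from each; accept when both components accept.
17 states suffice.
          0    1  
>  S0     S1   S2 
   S1     S1   S3 
   S2     S4   S5 
 * S3     S3   S6 
   S4     S4   S6 
   S5     S7   S8 
 * S6     S6   S9 
   S7     S7   S9 
   S8    S10  S11 
 * S9     S9  S12 
   S10   S10  S12 
   S11   S13  S14 
 * S12   S12  S15 
   S13   S13  S15 
   S14   S16  S14 
   S15   S15  S15 
   S16   S16  S15 
(> = start, * = accepting)

start=S0; accept=S3,S6,S9,S12; S0-0->S1; S0-1->S2; S1-0->S1; S1-1->S3; S2-0->S4; S2-1->S5; S3-0->S3; S3-1->S6; S4-0->S4; S4-1->S6; S5-0->S7; S5-1->S8; S6-0->S6; S6-1->S9; S7-0->S7; S7-1->S9; S8-0->S10; S8-1->S11; S9-0->S9; S9-1->S12; S10-0->S10; S10-1->S12; S11-0->S13; S11-1->S14; S12-0->S12; S12-1->S15; S13-0->S13; S13-1->S15; S14-0->S16; S14-1->S14; S15-0->S15; S15-1->S15; S16-0->S16; S16-1->S15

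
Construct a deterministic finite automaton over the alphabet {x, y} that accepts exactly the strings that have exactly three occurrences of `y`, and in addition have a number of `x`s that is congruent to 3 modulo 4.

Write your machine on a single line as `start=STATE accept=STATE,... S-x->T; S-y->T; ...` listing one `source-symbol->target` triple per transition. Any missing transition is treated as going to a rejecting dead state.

start=A; accept=Q; A-x->B; A-y->C; B-x->D; B-y->E; C-x->E; C-y->F; D-x->G; D-y->H; E-x->H; E-y->I; F-x->I; F-y->J; G-x->A; G-y->K; H-x->K; H-y->L; I-x->L; I-y->M; J-x->M; J-y->N; K-x->C; K-y->O; L-x->O; L-y->P; M-x->P; M-y->N; N-x->N; N-y->N; O-x->F; O-y->Q; P-x->Q; P-y->N; Q-x->J; Q-y->N

Build one automaton per condition and run them in lockstep. The first has 5 states tracking the count of `y`s, saturating at 4; the second has 4 states tracking the count of `x`s modulo 4. A product state is a pair (one from each), accepting exactly when both do. Equivalent product states are then merged.
A 17-state machine:
       x  y 
>  A   B  C 
   B   D  E 
   C   E  F 
   D   G  H 
   E   H  I 
   F   I  J 
   G   A  K 
   H   K  L 
   I   L  M 
   J   M  N 
   K   C  O 
   L   O  P 
   M   P  N 
   N   N  N 
   O   F  Q 
   P   Q  N 
 * Q   J  N 
(> = start, * = accepting)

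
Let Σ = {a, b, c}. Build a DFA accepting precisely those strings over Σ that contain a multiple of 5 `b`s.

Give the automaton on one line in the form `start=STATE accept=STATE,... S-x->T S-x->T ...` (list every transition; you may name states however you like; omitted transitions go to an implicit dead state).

start=S0 accept=S0 S0-a->S0 S0-b->S1 S0-c->S0 S1-a->S1 S1-b->S2 S1-c->S1 S2-a->S2 S2-b->S3 S2-c->S2 S3-a->S3 S3-b->S4 S3-c->S3 S4-a->S4 S4-b->S0 S4-c->S4

The only thing that matters is how many `b`s have appeared, reduced mod 5. Use one state per residue: S0 for 0, …, S4 for 4. Reading `b` moves to the next residue; anything else stays put. S0 is accepting.
A 5-state machine:
        a   b   c  
>* S0   S0  S1  S0 
   S1   S1  S2  S1 
   S2   S2  S3  S2 
   S3   S3  S4  S3 
   S4   S4  S0  S4 
(> = start, * = accepting)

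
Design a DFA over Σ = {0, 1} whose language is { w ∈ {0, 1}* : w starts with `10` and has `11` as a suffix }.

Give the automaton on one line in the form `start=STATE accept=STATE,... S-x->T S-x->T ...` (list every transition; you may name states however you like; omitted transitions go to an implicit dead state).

Run two small machines in parallel and take their product. The first has 4 states tracking whether the input so far still matches the prefix `10`; the second has 3 states tracking how much of the suffix `11` has currently been matched. A product state is a pair (one from each), accepting exactly when both do. Equivalent product states are then merged.
6 states suffice.
       0  1 
>  A   B  C 
   B   B  B 
   C   D  B 
   D   D  E 
   E   D  F 
 * F   D  F 
(> = start, * = accepting)

start=A accept=F A-0->B A-1->C B-0->B B-1->B C-0->D C-1->B D-0->D D-1->E E-0->D E-1->F F-0->D F-1->F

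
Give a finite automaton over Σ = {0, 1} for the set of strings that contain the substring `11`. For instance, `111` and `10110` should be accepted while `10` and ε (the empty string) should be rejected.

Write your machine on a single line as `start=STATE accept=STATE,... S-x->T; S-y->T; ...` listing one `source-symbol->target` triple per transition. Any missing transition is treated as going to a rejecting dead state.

Track how much of `11` has been matched so far: state q0 is no progress, q2 is the absorbing accept state reached once `11` has occurred. Intermediate states record partial matches; on a mismatch, fall back to the longest reusable overlap.
3 states suffice.
        0   1  
>  q0   q0  q1 
   q1   q0  q2 
 * q2   q2  q2 
(> = start, * = accepting)

start=q0; accept=q2; q0-0->q0; q0-1->q1; q1-0->q0; q1-1->q2; q2-0->q2; q2-1->q2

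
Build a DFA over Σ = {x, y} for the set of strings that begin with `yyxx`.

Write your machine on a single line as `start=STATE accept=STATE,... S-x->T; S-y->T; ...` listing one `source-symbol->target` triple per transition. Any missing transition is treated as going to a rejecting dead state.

start=s0; accept=s4; s0-x->s5; s0-y->s1; s1-x->s5; s1-y->s2; s2-x->s3; s2-y->s5; s3-x->s4; s3-y->s5; s4-x->s4; s4-y->s4; s5-x->s5; s5-y->s5

Check the first 4 symbols one by one: s0 through s3 record how many have matched `yyxx` so far; any wrong symbol goes to the dead state s5. After all 4 match we enter the accepting sink s4.
6 states suffice.
        x   y  
>  s0   s5  s1 
   s1   s5  s2 
   s2   s3  s5 
   s3   s4  s5 
 * s4   s4  s4 
   s5   s5  s5 
(> = start, * = accepting)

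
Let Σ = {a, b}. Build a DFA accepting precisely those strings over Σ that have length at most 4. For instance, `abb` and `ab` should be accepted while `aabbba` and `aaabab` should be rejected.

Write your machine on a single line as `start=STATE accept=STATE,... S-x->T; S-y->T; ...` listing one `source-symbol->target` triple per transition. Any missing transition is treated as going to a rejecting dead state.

start=q0; accept=q0,q1,q2,q3,q4; q0-a->q1; q0-b->q1; q1-a->q2; q1-b->q2; q2-a->q3; q2-b->q3; q3-a->q4; q3-b->q4; q4-a->q5; q4-b->q5; q5-a->q5; q5-b->q5

We only need to distinguish lengths 0, 1, …, 4, and '>4'. Chain q0 → q1 → q2 → q3 → q4 → q5 on every symbol, with q5 looping. Accepting states: {q0, q1, q2, q3, q4}.
        a   b  
>* q0   q1  q1 
 * q1   q2  q2 
 * q2   q3  q3 
 * q3   q4  q4 
 * q4   q5  q5 
   q5   q5  q5 
(> = start, * = accepting)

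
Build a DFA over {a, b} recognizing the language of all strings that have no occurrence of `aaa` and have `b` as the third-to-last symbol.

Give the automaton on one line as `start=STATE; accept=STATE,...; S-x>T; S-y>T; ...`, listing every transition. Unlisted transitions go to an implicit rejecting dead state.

start=q0; accept=q11,q12,q13,q14; q0-a>q1; q0-b>q2; q1-a>q3; q1-b>q4; q2-a>q5; q2-b>q6; q3-a>q7; q3-b>q8; q4-a>q9; q4-b>q10; q5-a>q11; q5-b>q12; q6-a>q13; q6-b>q14; q7-a>q7; q7-b>q15; q8-a>q9; q8-b>q10; q9-a>q11; q9-b>q12; q10-a>q13; q10-b>q14; q11-a>q7; q11-b>q8; q12-a>q9; q12-b>q10; q13-a>q11; q13-b>q12; q14-a>q13; q14-b>q14; q15-a>q16; q15-b>q17; q16-a>q18; q16-b>q19; q17-a>q20; q17-b>q21; q18-a>q7; q18-b>q15; q19-a>q16; q19-b>q17; q20-a>q18; q20-b>q19; q21-a>q20; q21-b>q21

Run two small machines in parallel and take their product. The first has 4 states tracking partial matches of the forbidden pattern `aaa`; the second has 15 states tracking the last 3 symbols read. A product state is a pair (one from each), accepting exactly when both do.
With 22 states:
          a    b  
>  q0     q1   q2 
   q1     q3   q4 
   q2     q5   q6 
   q3     q7   q8 
   q4     q9  q10 
   q5    q11  q12 
   q6    q13  q14 
   q7     q7  q15 
   q8     q9  q10 
   q9    q11  q12 
   q10   q13  q14 
 * q11    q7   q8 
 * q12    q9  q10 
 * q13   q11  q12 
 * q14   q13  q14 
   q15   q16  q17 
   q16   q18  q19 
   q17   q20  q21 
   q18    q7  q15 
   q19   q16  q17 
   q20   q18  q19 
   q21   q20  q21 
(> = start, * = accepting)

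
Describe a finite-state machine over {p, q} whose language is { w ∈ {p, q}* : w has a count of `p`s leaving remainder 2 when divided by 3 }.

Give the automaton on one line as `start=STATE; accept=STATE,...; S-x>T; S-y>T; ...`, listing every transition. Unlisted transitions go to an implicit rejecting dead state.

The only thing that matters is how many `p`s have appeared, reduced mod 3. Use one state per residue: S0 for 0, …, S2 for 2. Reading `p` moves to the next residue; anything else stays put. S2 is accepting.
        p   q  
>  S0   S1  S0 
   S1   S2  S1 
 * S2   S0  S2 
(> = start, * = accepting)

start=S0; accept=S2; S0-p>S1; S0-q>S0; S1-p>S2; S1-q>S1; S2-p>S0; S2-q>S2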